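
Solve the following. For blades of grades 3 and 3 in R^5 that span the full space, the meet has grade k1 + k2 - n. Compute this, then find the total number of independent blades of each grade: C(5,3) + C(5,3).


Meet grade = grade(A) + grade(B) - n
= 3 + 3 - 5 = 1
C(5,3) = 10
C(5,3) = 10
dim_A + dim_B = 10 + 10 = 20


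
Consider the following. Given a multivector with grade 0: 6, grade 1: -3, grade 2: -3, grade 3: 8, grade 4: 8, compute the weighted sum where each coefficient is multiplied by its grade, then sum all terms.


Grade-weighted sum = sum of grade_k * coefficient_k
0*6 = 0
1*(-3) = -3
2*(-3) = -6
3*8 = 24
4*8 = 32
Total = 0 + (-3) + (-6) + 24 + 32 = 47


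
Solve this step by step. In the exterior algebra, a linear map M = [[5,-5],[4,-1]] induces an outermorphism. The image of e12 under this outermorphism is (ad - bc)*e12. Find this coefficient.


The outermorphism of a linear map f sends e1^e2 to f(e1)^f(e2).
f(e1) = 5*e1 + 4*e2
f(e2) = -5*e1 - 1*e2
f(e1) ^ f(e2) = (5*e1 + 4*e2) ^ (-5*e1 - 1*e2)
= 5*(-1)*e12 + 4*(-5)*e21
= (-5 - (-20))*e12
= 15*e12
Coefficient = 15


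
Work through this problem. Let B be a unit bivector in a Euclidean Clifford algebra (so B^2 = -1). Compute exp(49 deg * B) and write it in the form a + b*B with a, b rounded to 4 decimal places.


For a unit bivector B with B^2 = -1, the exponential series gives
e^(theta*B) = cos(theta) + sin(theta)*B (the GA analogue of Euler's formula).
theta = 49 degrees = 0.855211 rad
cos(49 deg) = 0.6561
sin(49 deg) = 0.7547
exp(theta*B) = 0.6561 + 0.7547*B


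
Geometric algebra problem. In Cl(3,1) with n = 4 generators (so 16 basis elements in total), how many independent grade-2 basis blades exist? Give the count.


Number of grade-k basis blades in Cl(p,q) with n = p + q is C(n, k).
n = 3 + 1 = 4
C(4, 2) = 4! / (2! * 2!)
= 24 / (2 * 2)
= 6


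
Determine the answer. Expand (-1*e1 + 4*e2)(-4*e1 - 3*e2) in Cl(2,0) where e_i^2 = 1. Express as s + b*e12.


Expand: (-1*e1 + 4*e2)(-4*e1 - 3*e2)
= (-1)*(-4)*e1e1 + (-1)*(-3)*e1e2 + 4*(-4)*e2e1 + 4*(-3)*e2e2
Using e1^2 = e2^2 = 1, e2e1 = -e1e2:
Scalar part s = (-1)*(-4) + 4*(-3) = 4 + (-12) = -8
Bivector part b = (-1)*(-3) - 4*(-4) = 3 - (-16) = 19
uv = -8 + 19*e12


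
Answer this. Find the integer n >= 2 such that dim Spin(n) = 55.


dim Spin(n) = dim so(n) = n(n-1)/2.
Solve n(n-1)/2 = 55, i.e. n^2 - n - 110 = 0.
Discriminant = 1 + 8*55 = 441
n = (1 + sqrt(441))/2 = (1 + 21)/2 = 11


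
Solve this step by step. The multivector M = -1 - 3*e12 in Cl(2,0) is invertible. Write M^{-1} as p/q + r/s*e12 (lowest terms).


M = -1 - 3*e12, where e12^2 = -1.
Since M commutes with its reverse ~M = a - b*e12, M * ~M = a^2 - b^2*e12^2 = a^2 + b^2.
So M^{-1} = ~M / (a^2 + b^2) = (a - b*e12)/(a^2 + b^2).
a^2 + b^2 = 1 + 9 = 10
Scalar part = -1/10 = -1/10
Bivector coeff = 3/10 = 3/10
M^{-1} = -1/10 + 3/10*e12


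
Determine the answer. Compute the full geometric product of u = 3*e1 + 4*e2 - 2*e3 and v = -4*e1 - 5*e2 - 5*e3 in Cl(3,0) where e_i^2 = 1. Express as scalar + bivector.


In Cl(3,0): e_i^2 = 1, e_ie_j = -e_je_i for i != j.
Scalar part = u . v = 3*(-4) + 4*(-5) + (-2)*(-5)
= -12 + (-20) + 10 = -22
e12 coeff = 3*(-5) - 4*(-4) = -15 - (-16) = 1
e13 coeff = 3*(-5) - (-2)*(-4) = -15 - 8 = -23
e23 coeff = 4*(-5) - (-2)*(-5) = -20 - 10 = -30
uv = -22 + 1*e12 - 23*e13 - 30*e23


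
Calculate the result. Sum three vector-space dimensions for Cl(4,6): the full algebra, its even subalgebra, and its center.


n = 4 + 6 = 10
Total dim = 2^10 = 1024
Even subalgebra dim = 2^9 = 512
n is even, so center dim = 1
Sum = 1024 + 512 + 1 = 1537


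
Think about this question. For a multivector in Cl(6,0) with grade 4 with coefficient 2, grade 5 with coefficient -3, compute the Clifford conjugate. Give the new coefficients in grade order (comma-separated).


Clifford conjugate sign for grade k: (-1)^(k(k+1)/2)
Grade 4: (-1)^(4*5/2) = (-1)^10 = 1, coeff 2 -> 2
Grade 5: (-1)^(5*6/2) = (-1)^15 = -1, coeff -3 -> 3
Conjugated coefficients: 2, 3


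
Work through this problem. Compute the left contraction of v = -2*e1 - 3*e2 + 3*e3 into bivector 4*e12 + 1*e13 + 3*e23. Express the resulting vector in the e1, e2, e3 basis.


Left contraction v _| B = <vB>_1 (grade-1 part of the geometric product vB).
Using e1_|e12 = e2, e2_|e12 = -e1, e1_|e13 = e3, e3_|e13 = -e1, e2_|e23 = e3, e3_|e23 = -e2:
e1 coeff: -v2*b12 - v3*b13 = -(-3)*(4) - (3)*(1) = 9
e2 coeff: v1*b12 - v3*b23 = (-2)*(4) - (3)*(3) = -17
e3 coeff: v1*b13 + v2*b23 = (-2)*(1) + (-3)*(3) = -11
v _| B = 9*e1 - 17*e2 - 11*e3


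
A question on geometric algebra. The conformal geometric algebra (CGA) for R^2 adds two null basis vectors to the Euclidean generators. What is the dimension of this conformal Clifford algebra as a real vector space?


The conformal model of R^2 uses Cl(3,1): the 2 Euclidean generators plus two extra orthogonal generators e+ (e+^2 = +1) and e- (e-^2 = -1), from which the null vectors e0, einf are built.
Number of generators m = 2 + 2 = 4.
dim Cl(p,q) = 2^m = 2^4 = 16


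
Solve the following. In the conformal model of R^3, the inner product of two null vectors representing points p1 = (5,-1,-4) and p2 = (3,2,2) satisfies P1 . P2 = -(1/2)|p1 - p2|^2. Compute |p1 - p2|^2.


p1 - p2 = (2, -3, -6)
|p1 - p2|^2 = 2^2 + (-3)^2 + (-6)^2
= 4 + 9 + 36
= 49


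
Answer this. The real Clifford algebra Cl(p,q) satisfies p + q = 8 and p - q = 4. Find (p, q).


We need p + q = 8 and p - q = 4.
Adding: 2p = 8 + 4 = 12, so p = 6.
Then q = 8 - 6 = 2.
(p, q) = (6, 2)


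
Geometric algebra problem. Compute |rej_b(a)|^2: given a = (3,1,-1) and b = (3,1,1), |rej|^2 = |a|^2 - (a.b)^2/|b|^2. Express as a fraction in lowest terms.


|a|^2 = 3^2 + 1^2 + (-1)^2 = 11
|b|^2 = 3^2 + 1^2 + 1^2 = 11
a . b = 3*3 + 1*1 + (-1)*1 = 9
(a.b)^2 = 9^2 = 81
|rej|^2 = 11 - 81/11
= (121 - 81)/11
= 40/11
In lowest terms: 40/11


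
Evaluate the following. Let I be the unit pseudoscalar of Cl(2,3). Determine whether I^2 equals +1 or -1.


The pseudoscalar I = e1...e_n (product of all n generators) of Cl(p,q) satisfies I^2 = (-1)^(q + n(n-1)/2).
p = 2, q = 3, n = p + q = 5
n(n-1)/2 = 5 * 4 / 2 = 10
Exponent = q + n(n-1)/2 = 3 + 10 = 13
I^2 = (-1)^13 = -1


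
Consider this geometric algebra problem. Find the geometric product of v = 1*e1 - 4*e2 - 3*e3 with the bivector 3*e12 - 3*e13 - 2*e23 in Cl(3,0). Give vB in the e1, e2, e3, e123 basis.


vB has grade-1 (vector) and grade-3 (trivector) parts: vB = (v _| B) + (v ^ B).
Vector part <vB>_1:
  e1: -v2*b12 - v3*b13 = -(-4)*(3) - (-3)*(-3) = 3
  e2: v1*b12 - v3*b23 = (1)*(3) - (-3)*(-2) = -3
  e3: v1*b13 + v2*b23 = (1)*(-3) + (-4)*(-2) = 5
Trivector part <vB>_3:
  e123: v1*b23 - v2*b13 + v3*b12 = (1)*(-2) - (-4)*(-3) + (-3)*(3) = -23
vB = 3*e1 - 3*e2 + 5*e3 - 23*e123


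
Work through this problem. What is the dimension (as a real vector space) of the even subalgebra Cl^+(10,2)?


Even subalgebra dimension = 2^(n-1)
n = 10 + 2 = 12
2^(12 - 1) = 2^11 = 2048
Verification: sum of C(12,k) for even k = 1 + 66 + 495 + 924 + 495 + 66 + 1 = 2048
Result = 2048


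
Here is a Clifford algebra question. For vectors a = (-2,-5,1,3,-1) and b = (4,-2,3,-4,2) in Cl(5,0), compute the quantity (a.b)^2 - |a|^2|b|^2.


a . b = (-2)*4 + (-5)*(-2) + 1*3 + 3*(-4) + (-1)*2
= -8 + 10 + 3 + (-12) + (-2) = -9
|a|^2 = (-2)^2 + (-5)^2 + 1^2 + 3^2 + (-1)^2 = 40
|b|^2 = 4^2 + (-2)^2 + 3^2 + (-4)^2 + 2^2 = 49
(a.b)^2 = (-9)^2 = 81
|a|^2 * |b|^2 = 40 * 49 = 1960
Result = 81 - 1960 = -1879


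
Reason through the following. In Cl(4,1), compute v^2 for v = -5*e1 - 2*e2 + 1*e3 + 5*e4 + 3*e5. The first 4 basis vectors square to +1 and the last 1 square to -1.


v^2 = sum of c_i^2 * e_i^2
Positive signature terms (e_i^2 = +1): (-5)^2 + (-2)^2 + 1^2 + 5^2 = 55
Negative signature terms (e_j^2 = -1): 3^2 = 9
v^2 = 55 - 9 = 46


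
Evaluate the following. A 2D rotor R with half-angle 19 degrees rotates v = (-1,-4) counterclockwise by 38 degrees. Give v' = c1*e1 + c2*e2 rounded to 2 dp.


Rotor R = cos(19deg) - sin(19deg)*e12
Rotation angle theta = 2 * 19 = 38 degrees
v' = R*v*~R rotates v by theta.
cos(38deg) = 0.7880, sin(38deg) = 0.6157
v'_1 = -1*cos(38deg) - (-4)*sin(38deg)
= -1*0.7880 - (-4)*0.6157
= 1.67
v'_2 = -1*sin(38deg) + (-4)*cos(38deg)
= -1*0.6157 + (-4)*0.7880
= -3.77
v' = 1.67*e1 - 3.77*e2


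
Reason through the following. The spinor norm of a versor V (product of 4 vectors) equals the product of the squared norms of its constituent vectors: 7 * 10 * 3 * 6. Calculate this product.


Spinor norm N(V) = |v1|^2 * |v2|^2 * ... * |v4|^2
= 7 * 10 * 3 * 6
Running product: 7, 70, 210, 1260
N(V) = 1260


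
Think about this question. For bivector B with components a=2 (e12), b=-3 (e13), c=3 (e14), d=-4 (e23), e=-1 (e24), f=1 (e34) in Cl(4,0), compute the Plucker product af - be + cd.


Plucker relation: af - be + cd
a*f = 2*1 = 2
b*e = (-3)*(-1) = 3
c*d = 3*(-4) = -12
af - be + cd = 2 - 3 + (-12)
= -13


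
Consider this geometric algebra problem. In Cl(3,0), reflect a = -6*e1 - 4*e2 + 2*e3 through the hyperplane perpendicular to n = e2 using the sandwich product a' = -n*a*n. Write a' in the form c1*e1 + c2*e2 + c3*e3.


Reflection formula: a' = -n*a*n, with n = e2 (unit vector, n^2 = 1).
For reflection through hyperplane perp to e2:
The component along e2 flips sign, others stay.
a = (-6, -4, 2)
a' = (-6, 4, 2)
a' = -6*e1 + 4*e2 + 2*e3


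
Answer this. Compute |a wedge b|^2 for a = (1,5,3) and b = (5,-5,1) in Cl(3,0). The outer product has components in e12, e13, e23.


a wedge b = (a1*b2 - a2*b1)*e12 + (a1*b3 - a3*b1)*e13 + (a2*b3 - a3*b2)*e23
e12 coeff: 1*(-5) - 5*5 = -5 - 25 = -30
e13 coeff: 1*1 - 3*5 = 1 - 15 = -14
e23 coeff: 5*1 - 3*(-5) = 5 - (-15) = 20
|a wedge b|^2 = (-30)^2 + (-14)^2 + 20^2
= 900 + 196 + 400
= 1496


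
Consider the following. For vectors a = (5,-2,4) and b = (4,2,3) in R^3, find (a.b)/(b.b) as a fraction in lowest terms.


Projection coefficient = (a . b) / (b . b)
a . b = 5*4 + (-2)*2 + 4*3
= 20 + (-4) + 12 = 28
b . b = 4^2 + 2^2 + 3^2
= 16 + 4 + 9 = 29
Coefficient = 28/29
In lowest terms: 28/29


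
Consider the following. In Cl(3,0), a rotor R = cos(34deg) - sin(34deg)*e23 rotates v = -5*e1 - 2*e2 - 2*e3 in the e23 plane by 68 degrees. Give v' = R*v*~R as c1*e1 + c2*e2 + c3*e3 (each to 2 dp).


Rotor R = cos(34deg) - sin(34deg)*e23
Rotation angle theta = 2 * 34 = 68 degrees in the e23 plane (e2 -> e3).
The component perpendicular to the plane (e1) is invariant: v'_1 = v1 = -5.00
cos(68deg) = 0.3746, sin(68deg) = 0.9272
v'_2 = v2*cos(theta) - v3*sin(theta) = -2*0.3746 - (-2)*0.9272 = 1.11
v'_3 = v2*sin(theta) + v3*cos(theta) = -2*0.9272 + (-2)*0.3746 = -2.60
v' = -5.00*e1 + 1.11*e2 - 2.60*e3


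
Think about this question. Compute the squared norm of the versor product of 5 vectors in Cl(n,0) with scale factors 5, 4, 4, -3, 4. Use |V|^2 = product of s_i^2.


Each vector v_i has |v_i|^2 = s_i^2
Squared scales: 5^2 = 25, 4^2 = 16, 4^2 = 16, (-3)^2 = 9, 4^2 = 16
|V|^2 = 25 * 16 * 16 * 9 * 16
= 921600


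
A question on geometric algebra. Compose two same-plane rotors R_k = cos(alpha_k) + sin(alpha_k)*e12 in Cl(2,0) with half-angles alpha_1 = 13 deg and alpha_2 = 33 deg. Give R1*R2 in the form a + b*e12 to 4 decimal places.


Same-plane rotors commute and their half-angles add:
R1*R2 = cos(a1 + a2) + sin(a1 + a2)*e12.
a1 + a2 = 13 + 33 = 46 deg
cos(46 deg) = 0.6947
sin(46 deg) = 0.7193
R1*R2 = 0.6947 + 0.7193*e12


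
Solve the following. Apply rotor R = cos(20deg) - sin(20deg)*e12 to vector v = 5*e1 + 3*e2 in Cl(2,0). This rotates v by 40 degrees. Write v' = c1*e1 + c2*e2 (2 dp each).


Rotor R = cos(20deg) - sin(20deg)*e12
Rotation angle theta = 2 * 20 = 40 degrees
v' = R*v*~R rotates v by theta.
cos(40deg) = 0.7660, sin(40deg) = 0.6428
v'_1 = 5*cos(40deg) - 3*sin(40deg)
= 5*0.7660 - 3*0.6428
= 1.90
v'_2 = 5*sin(40deg) + 3*cos(40deg)
= 5*0.6428 + 3*0.7660
= 5.51
v' = 1.90*e1 + 5.51*e2


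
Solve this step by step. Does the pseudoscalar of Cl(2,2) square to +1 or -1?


The pseudoscalar I = e1...e_n (product of all n generators) of Cl(p,q) satisfies I^2 = (-1)^(q + n(n-1)/2).
p = 2, q = 2, n = p + q = 4
n(n-1)/2 = 4 * 3 / 2 = 6
Exponent = q + n(n-1)/2 = 2 + 6 = 8
I^2 = (-1)^8 = +1


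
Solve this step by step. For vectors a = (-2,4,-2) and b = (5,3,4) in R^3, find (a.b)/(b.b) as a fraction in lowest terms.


Projection coefficient = (a . b) / (b . b)
a . b = (-2)*5 + 4*3 + (-2)*4
= -10 + 12 + (-8) = -6
b . b = 5^2 + 3^2 + 4^2
= 25 + 9 + 16 = 50
Coefficient = -6/50
In lowest terms: -3/25


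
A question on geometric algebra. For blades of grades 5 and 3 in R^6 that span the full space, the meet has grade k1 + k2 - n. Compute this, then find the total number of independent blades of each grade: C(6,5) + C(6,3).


Meet grade = grade(A) + grade(B) - n
= 5 + 3 - 6 = 2
C(6,5) = 6
C(6,3) = 20
dim_A + dim_B = 6 + 20 = 26


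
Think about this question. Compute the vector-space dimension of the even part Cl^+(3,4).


Even subalgebra dimension = 2^(n-1)
n = 3 + 4 = 7
2^(7 - 1) = 2^6 = 64
Verification: sum of C(7,k) for even k = 1 + 21 + 35 + 7 = 64
Result = 64


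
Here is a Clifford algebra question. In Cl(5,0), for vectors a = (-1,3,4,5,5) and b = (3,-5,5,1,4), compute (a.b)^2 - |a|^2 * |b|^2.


a . b = (-1)*3 + 3*(-5) + 4*5 + 5*1 + 5*4
= -3 + (-15) + 20 + 5 + 20 = 27
|a|^2 = (-1)^2 + 3^2 + 4^2 + 5^2 + 5^2 = 76
|b|^2 = 3^2 + (-5)^2 + 5^2 + 1^2 + 4^2 = 76
(a.b)^2 = 27^2 = 729
|a|^2 * |b|^2 = 76 * 76 = 5776
Result = 729 - 5776 = -5047


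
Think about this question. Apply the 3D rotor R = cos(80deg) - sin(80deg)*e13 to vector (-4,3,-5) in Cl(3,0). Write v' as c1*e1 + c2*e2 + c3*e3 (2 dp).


Rotor R = cos(80deg) - sin(80deg)*e13
Rotation angle theta = 2 * 80 = 160 degrees in the e13 plane (e1 -> e3).
The component perpendicular to the plane (e2) is invariant: v'_2 = v2 = 3.00
cos(160deg) = -0.9397, sin(160deg) = 0.3420
v'_1 = v1*cos(theta) - v3*sin(theta) = -4*(-0.9397) - (-5)*0.3420 = 5.47
v'_3 = v1*sin(theta) + v3*cos(theta) = -4*0.3420 + (-5)*(-0.9397) = 3.33
v' = 5.47*e1 + 3.00*e2 + 3.33*e3


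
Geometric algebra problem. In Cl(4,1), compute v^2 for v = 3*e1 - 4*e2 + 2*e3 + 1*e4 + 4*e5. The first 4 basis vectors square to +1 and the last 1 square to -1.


v^2 = sum of c_i^2 * e_i^2
Positive signature terms (e_i^2 = +1): 3^2 + (-4)^2 + 2^2 + 1^2 = 30
Negative signature terms (e_j^2 = -1): 4^2 = 16
v^2 = 30 - 16 = 14


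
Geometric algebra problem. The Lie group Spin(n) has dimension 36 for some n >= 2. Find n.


dim Spin(n) = dim so(n) = n(n-1)/2.
Solve n(n-1)/2 = 36, i.e. n^2 - n - 72 = 0.
Discriminant = 1 + 8*36 = 289
n = (1 + sqrt(289))/2 = (1 + 17)/2 = 9


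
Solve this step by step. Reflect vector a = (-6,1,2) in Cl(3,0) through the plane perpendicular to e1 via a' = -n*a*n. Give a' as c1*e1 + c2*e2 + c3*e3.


Reflection formula: a' = -n*a*n, with n = e1 (unit vector, n^2 = 1).
For reflection through hyperplane perp to e1:
The component along e1 flips sign, others stay.
a = (-6, 1, 2)
a' = (6, 1, 2)
a' = 6*e1 + 1*e2 + 2*e3


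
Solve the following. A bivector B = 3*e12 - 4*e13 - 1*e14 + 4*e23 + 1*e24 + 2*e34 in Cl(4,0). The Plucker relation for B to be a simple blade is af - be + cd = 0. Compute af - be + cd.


Plucker relation: af - be + cd
a*f = 3*2 = 6
b*e = (-4)*1 = -4
c*d = (-1)*4 = -4
af - be + cd = 6 - (-4) + (-4)
= 6


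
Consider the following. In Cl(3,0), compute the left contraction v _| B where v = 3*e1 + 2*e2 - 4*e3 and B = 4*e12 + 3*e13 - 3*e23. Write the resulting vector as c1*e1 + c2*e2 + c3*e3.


Left contraction v _| B = <vB>_1 (grade-1 part of the geometric product vB).
Using e1_|e12 = e2, e2_|e12 = -e1, e1_|e13 = e3, e3_|e13 = -e1, e2_|e23 = e3, e3_|e23 = -e2:
e1 coeff: -v2*b12 - v3*b13 = -(2)*(4) - (-4)*(3) = 4
e2 coeff: v1*b12 - v3*b23 = (3)*(4) - (-4)*(-3) = 0
e3 coeff: v1*b13 + v2*b23 = (3)*(3) + (2)*(-3) = 3
v _| B = 4*e1 + 0*e2 + 3*e3


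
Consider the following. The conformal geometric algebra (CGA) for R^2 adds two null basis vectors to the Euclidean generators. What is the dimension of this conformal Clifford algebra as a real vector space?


The conformal model of R^2 uses Cl(3,1): the 2 Euclidean generators plus two extra orthogonal generators e+ (e+^2 = +1) and e- (e-^2 = -1), from which the null vectors e0, einf are built.
Number of generators m = 2 + 2 = 4.
dim Cl(p,q) = 2^m = 2^4 = 16


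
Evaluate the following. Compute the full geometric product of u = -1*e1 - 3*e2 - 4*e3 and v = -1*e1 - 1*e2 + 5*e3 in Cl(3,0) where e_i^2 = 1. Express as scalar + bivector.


In Cl(3,0): e_i^2 = 1, e_ie_j = -e_je_i for i != j.
Scalar part = u . v = (-1)*(-1) + (-3)*(-1) + (-4)*5
= 1 + 3 + (-20) = -16
e12 coeff = (-1)*(-1) - (-3)*(-1) = 1 - 3 = -2
e13 coeff = (-1)*5 - (-4)*(-1) = -5 - 4 = -9
e23 coeff = (-3)*5 - (-4)*(-1) = -15 - 4 = -19
uv = -16 - 2*e12 - 9*e13 - 19*e23


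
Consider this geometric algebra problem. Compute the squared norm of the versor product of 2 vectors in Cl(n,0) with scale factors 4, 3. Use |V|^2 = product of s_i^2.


Each vector v_i has |v_i|^2 = s_i^2
Squared scales: 4^2 = 16, 3^2 = 9
|V|^2 = 16 * 9
= 144


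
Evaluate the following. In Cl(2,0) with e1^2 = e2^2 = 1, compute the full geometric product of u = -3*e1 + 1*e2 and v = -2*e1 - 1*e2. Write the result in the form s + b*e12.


Expand: (-3*e1 + 1*e2)(-2*e1 - 1*e2)
= (-3)*(-2)*e1e1 + (-3)*(-1)*e1e2 + 1*(-2)*e2e1 + 1*(-1)*e2e2
Using e1^2 = e2^2 = 1, e2e1 = -e1e2:
Scalar part s = (-3)*(-2) + 1*(-1) = 6 + (-1) = 5
Bivector part b = (-3)*(-1) - 1*(-2) = 3 - (-2) = 5
uv = 5 + 5*e12


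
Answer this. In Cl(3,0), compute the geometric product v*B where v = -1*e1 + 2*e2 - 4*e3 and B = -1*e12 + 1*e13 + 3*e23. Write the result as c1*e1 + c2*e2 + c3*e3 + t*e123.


vB has grade-1 (vector) and grade-3 (trivector) parts: vB = (v _| B) + (v ^ B).
Vector part <vB>_1:
  e1: -v2*b12 - v3*b13 = -(2)*(-1) - (-4)*(1) = 6
  e2: v1*b12 - v3*b23 = (-1)*(-1) - (-4)*(3) = 13
  e3: v1*b13 + v2*b23 = (-1)*(1) + (2)*(3) = 5
Trivector part <vB>_3:
  e123: v1*b23 - v2*b13 + v3*b12 = (-1)*(3) - (2)*(1) + (-4)*(-1) = -1
vB = 6*e1 + 13*e2 + 5*e3 - 1*e123


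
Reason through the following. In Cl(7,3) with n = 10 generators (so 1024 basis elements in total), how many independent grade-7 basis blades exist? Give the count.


Number of grade-k basis blades in Cl(p,q) with n = p + q is C(n, k).
n = 7 + 3 = 10
C(10, 7) = 10! / (7! * 3!)
= 3628800 / (5040 * 6)
= 120


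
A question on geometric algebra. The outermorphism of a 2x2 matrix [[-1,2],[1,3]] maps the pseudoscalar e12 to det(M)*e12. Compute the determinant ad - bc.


The outermorphism of a linear map f sends e1^e2 to f(e1)^f(e2).
f(e1) = -1*e1 + 1*e2
f(e2) = 2*e1 + 3*e2
f(e1) ^ f(e2) = (-1*e1 + 1*e2) ^ (2*e1 + 3*e2)
= (-1)*3*e12 + 1*2*e21
= (-3 - 2)*e12
= -5*e12
Coefficient = -5


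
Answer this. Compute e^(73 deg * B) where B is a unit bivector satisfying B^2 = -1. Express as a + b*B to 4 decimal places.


For a unit bivector B with B^2 = -1, the exponential series gives
e^(theta*B) = cos(theta) + sin(theta)*B (the GA analogue of Euler's formula).
theta = 73 degrees = 1.27409 rad
cos(73 deg) = 0.2924
sin(73 deg) = 0.9563
exp(theta*B) = 0.2924 + 0.9563*B


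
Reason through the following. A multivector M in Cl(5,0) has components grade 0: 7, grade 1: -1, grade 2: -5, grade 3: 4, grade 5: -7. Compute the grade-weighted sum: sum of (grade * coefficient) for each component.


Grade-weighted sum = sum of grade_k * coefficient_k
0*7 = 0
1*(-1) = -1
2*(-5) = -10
3*4 = 12
5*(-7) = -35
Total = 0 + (-1) + (-10) + 12 + (-35) = -34


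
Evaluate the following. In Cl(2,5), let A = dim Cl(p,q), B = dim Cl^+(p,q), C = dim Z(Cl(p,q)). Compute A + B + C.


n = 2 + 5 = 7
Total dim = 2^7 = 128
Even subalgebra dim = 2^6 = 64
n is odd, so center dim = 2
Sum = 128 + 64 + 2 = 194


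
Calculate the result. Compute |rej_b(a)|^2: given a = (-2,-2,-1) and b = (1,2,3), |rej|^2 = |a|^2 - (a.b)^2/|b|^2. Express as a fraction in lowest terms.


|a|^2 = (-2)^2 + (-2)^2 + (-1)^2 = 9
|b|^2 = 1^2 + 2^2 + 3^2 = 14
a . b = (-2)*1 + (-2)*2 + (-1)*3 = -9
(a.b)^2 = (-9)^2 = 81
|rej|^2 = 9 - 81/14
= (126 - 81)/14
= 45/14
In lowest terms: 45/14


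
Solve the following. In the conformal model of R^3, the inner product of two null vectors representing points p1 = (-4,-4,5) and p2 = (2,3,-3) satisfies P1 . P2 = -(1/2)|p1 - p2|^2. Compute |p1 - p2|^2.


p1 - p2 = (-6, -7, 8)
|p1 - p2|^2 = (-6)^2 + (-7)^2 + 8^2
= 36 + 49 + 64
= 149


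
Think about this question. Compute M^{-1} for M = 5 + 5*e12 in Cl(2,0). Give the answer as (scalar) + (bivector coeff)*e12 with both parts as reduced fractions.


M = 5 + 5*e12, where e12^2 = -1.
Since M commutes with its reverse ~M = a - b*e12, M * ~M = a^2 - b^2*e12^2 = a^2 + b^2.
So M^{-1} = ~M / (a^2 + b^2) = (a - b*e12)/(a^2 + b^2).
a^2 + b^2 = 25 + 25 = 50
Scalar part = 5/50 = 1/10
Bivector coeff = -5/50 = -1/10
M^{-1} = 1/10 - 1/10*e12


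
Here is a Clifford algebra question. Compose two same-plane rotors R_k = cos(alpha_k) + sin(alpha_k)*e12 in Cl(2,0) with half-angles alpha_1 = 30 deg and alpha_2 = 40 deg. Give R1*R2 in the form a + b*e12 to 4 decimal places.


Same-plane rotors commute and their half-angles add:
R1*R2 = cos(a1 + a2) + sin(a1 + a2)*e12.
a1 + a2 = 30 + 40 = 70 deg
cos(70 deg) = 0.3420
sin(70 deg) = 0.9397
R1*R2 = 0.3420 + 0.9397*e12


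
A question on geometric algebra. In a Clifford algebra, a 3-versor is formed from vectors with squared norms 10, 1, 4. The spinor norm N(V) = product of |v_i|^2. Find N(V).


Spinor norm N(V) = |v1|^2 * |v2|^2 * ... * |v3|^2
= 10 * 1 * 4
Running product: 10, 10, 40
N(V) = 40


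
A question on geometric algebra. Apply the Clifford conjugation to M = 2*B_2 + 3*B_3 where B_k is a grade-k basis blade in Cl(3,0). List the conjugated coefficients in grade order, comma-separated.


Clifford conjugate sign for grade k: (-1)^(k(k+1)/2)
Grade 2: (-1)^(2*3/2) = (-1)^3 = -1, coeff 2 -> -2
Grade 3: (-1)^(3*4/2) = (-1)^6 = 1, coeff 3 -> 3
Conjugated coefficients: -2, 3


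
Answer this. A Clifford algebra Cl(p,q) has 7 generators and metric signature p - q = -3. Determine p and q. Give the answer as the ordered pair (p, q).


We need p + q = 7 and p - q = -3.
Adding: 2p = 7 + (-3) = 4, so p = 2.
Then q = 7 - 2 = 5.
(p, q) = (2, 5)


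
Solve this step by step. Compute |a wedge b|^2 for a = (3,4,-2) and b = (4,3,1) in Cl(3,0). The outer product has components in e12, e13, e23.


a wedge b = (a1*b2 - a2*b1)*e12 + (a1*b3 - a3*b1)*e13 + (a2*b3 - a3*b2)*e23
e12 coeff: 3*3 - 4*4 = 9 - 16 = -7
e13 coeff: 3*1 - (-2)*4 = 3 - (-8) = 11
e23 coeff: 4*1 - (-2)*3 = 4 - (-6) = 10
|a wedge b|^2 = (-7)^2 + 11^2 + 10^2
= 49 + 121 + 100
= 270


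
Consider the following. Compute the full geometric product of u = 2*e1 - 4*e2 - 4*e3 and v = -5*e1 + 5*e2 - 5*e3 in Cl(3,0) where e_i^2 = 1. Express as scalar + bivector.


In Cl(3,0): e_i^2 = 1, e_ie_j = -e_je_i for i != j.
Scalar part = u . v = 2*(-5) + (-4)*5 + (-4)*(-5)
= -10 + (-20) + 20 = -10
e12 coeff = 2*5 - (-4)*(-5) = 10 - 20 = -10
e13 coeff = 2*(-5) - (-4)*(-5) = -10 - 20 = -30
e23 coeff = (-4)*(-5) - (-4)*5 = 20 - (-20) = 40
uv = -10 - 10*e12 - 30*e13 + 40*e23


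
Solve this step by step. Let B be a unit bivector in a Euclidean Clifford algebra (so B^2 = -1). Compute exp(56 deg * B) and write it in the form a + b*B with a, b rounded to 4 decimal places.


For a unit bivector B with B^2 = -1, the exponential series gives
e^(theta*B) = cos(theta) + sin(theta)*B (the GA analogue of Euler's formula).
theta = 56 degrees = 0.977384 rad
cos(56 deg) = 0.5592
sin(56 deg) = 0.8290
exp(theta*B) = 0.5592 + 0.8290*B


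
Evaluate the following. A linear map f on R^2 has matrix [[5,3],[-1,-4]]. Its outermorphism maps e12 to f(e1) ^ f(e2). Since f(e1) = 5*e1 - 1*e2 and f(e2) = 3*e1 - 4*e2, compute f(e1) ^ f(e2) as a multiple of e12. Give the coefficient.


The outermorphism of a linear map f sends e1^e2 to f(e1)^f(e2).
f(e1) = 5*e1 - 1*e2
f(e2) = 3*e1 - 4*e2
f(e1) ^ f(e2) = (5*e1 - 1*e2) ^ (3*e1 - 4*e2)
= 5*(-4)*e12 + (-1)*3*e21
= (-20 - (-3))*e12
= -17*e12
Coefficient = -17


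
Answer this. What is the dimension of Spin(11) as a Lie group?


Spin(n) double-covers SO(n); both have Lie algebra so(n) of dimension n(n-1)/2.
n = 11
n(n-1) = 11 * 10 = 110
dim Spin(11) = 110/2 = 55


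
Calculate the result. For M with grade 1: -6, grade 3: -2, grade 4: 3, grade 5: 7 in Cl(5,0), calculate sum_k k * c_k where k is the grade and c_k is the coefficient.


Grade-weighted sum = sum of grade_k * coefficient_k
1*(-6) = -6
3*(-2) = -6
4*3 = 12
5*7 = 35
Total = -6 + (-6) + 12 + 35 = 35


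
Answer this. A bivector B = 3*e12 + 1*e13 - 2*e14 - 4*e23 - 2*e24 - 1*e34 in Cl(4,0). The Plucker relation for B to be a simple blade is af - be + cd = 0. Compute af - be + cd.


Plucker relation: af - be + cd
a*f = 3*(-1) = -3
b*e = 1*(-2) = -2
c*d = (-2)*(-4) = 8
af - be + cd = -3 - (-2) + 8
= 7


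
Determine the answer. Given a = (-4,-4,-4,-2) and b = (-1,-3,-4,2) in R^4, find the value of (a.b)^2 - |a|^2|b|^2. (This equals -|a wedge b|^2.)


a . b = (-4)*(-1) + (-4)*(-3) + (-4)*(-4) + (-2)*2
= 4 + 12 + 16 + (-4) = 28
|a|^2 = (-4)^2 + (-4)^2 + (-4)^2 + (-2)^2 = 52
|b|^2 = (-1)^2 + (-3)^2 + (-4)^2 + 2^2 = 30
(a.b)^2 = 28^2 = 784
|a|^2 * |b|^2 = 52 * 30 = 1560
Result = 784 - 1560 = -776


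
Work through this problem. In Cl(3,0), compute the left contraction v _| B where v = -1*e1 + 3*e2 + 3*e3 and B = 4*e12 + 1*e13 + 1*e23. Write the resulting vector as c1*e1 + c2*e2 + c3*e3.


Left contraction v _| B = <vB>_1 (grade-1 part of the geometric product vB).
Using e1_|e12 = e2, e2_|e12 = -e1, e1_|e13 = e3, e3_|e13 = -e1, e2_|e23 = e3, e3_|e23 = -e2:
e1 coeff: -v2*b12 - v3*b13 = -(3)*(4) - (3)*(1) = -15
e2 coeff: v1*b12 - v3*b23 = (-1)*(4) - (3)*(1) = -7
e3 coeff: v1*b13 + v2*b23 = (-1)*(1) + (3)*(1) = 2
v _| B = -15*e1 - 7*e2 + 2*e3


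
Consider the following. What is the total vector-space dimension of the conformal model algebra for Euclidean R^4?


The conformal model of R^4 uses Cl(5,1): the 4 Euclidean generators plus two extra orthogonal generators e+ (e+^2 = +1) and e- (e-^2 = -1), from which the null vectors e0, einf are built.
Number of generators m = 4 + 2 = 6.
dim Cl(p,q) = 2^m = 2^6 = 64


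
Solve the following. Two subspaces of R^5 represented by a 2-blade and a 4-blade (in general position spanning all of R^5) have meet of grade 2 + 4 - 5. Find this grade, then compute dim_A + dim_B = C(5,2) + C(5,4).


Meet grade = grade(A) + grade(B) - n
= 2 + 4 - 5 = 1
C(5,2) = 10
C(5,4) = 5
dim_A + dim_B = 10 + 5 = 15


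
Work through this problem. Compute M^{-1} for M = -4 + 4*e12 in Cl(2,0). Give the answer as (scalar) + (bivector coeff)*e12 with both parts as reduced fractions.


M = -4 + 4*e12, where e12^2 = -1.
Since M commutes with its reverse ~M = a - b*e12, M * ~M = a^2 - b^2*e12^2 = a^2 + b^2.
So M^{-1} = ~M / (a^2 + b^2) = (a - b*e12)/(a^2 + b^2).
a^2 + b^2 = 16 + 16 = 32
Scalar part = -4/32 = -1/8
Bivector coeff = -4/32 = -1/8
M^{-1} = -1/8 - 1/8*e12


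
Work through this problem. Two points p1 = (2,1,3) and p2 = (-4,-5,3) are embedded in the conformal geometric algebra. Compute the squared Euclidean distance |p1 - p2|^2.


p1 - p2 = (6, 6, 0)
|p1 - p2|^2 = 6^2 + 6^2 + 0^2
= 36 + 36 + 0
= 72


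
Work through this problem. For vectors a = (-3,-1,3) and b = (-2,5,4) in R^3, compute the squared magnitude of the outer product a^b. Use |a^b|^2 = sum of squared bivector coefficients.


a wedge b = (a1*b2 - a2*b1)*e12 + (a1*b3 - a3*b1)*e13 + (a2*b3 - a3*b2)*e23
e12 coeff: (-3)*5 - (-1)*(-2) = -15 - 2 = -17
e13 coeff: (-3)*4 - 3*(-2) = -12 - (-6) = -6
e23 coeff: (-1)*4 - 3*5 = -4 - 15 = -19
|a wedge b|^2 = (-17)^2 + (-6)^2 + (-19)^2
= 289 + 36 + 361
= 686


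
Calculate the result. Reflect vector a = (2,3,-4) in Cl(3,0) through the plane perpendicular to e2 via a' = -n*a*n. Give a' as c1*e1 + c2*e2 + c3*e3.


Reflection formula: a' = -n*a*n, with n = e2 (unit vector, n^2 = 1).
For reflection through hyperplane perp to e2:
The component along e2 flips sign, others stay.
a = (2, 3, -4)
a' = (2, -3, -4)
a' = 2*e1 - 3*e2 - 4*e3


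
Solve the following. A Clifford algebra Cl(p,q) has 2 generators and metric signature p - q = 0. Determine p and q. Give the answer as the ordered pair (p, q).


We need p + q = 2 and p - q = 0.
Adding: 2p = 2 + 0 = 2, so p = 1.
Then q = 2 - 1 = 1.
(p, q) = (1, 1)


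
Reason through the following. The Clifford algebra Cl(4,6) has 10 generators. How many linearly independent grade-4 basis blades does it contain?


Number of grade-k basis blades in Cl(p,q) with n = p + q is C(n, k).
n = 4 + 6 = 10
C(10, 4) = 10! / (4! * 6!)
= 3628800 / (24 * 720)
= 210


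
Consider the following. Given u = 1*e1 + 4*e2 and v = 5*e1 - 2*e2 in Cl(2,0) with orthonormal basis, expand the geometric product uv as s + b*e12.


Expand: (1*e1 + 4*e2)(5*e1 - 2*e2)
= 1*5*e1e1 + 1*(-2)*e1e2 + 4*5*e2e1 + 4*(-2)*e2e2
Using e1^2 = e2^2 = 1, e2e1 = -e1e2:
Scalar part s = 1*5 + 4*(-2) = 5 + (-8) = -3
Bivector part b = 1*(-2) - 4*5 = -2 - 20 = -22
uv = -3 - 22*e12


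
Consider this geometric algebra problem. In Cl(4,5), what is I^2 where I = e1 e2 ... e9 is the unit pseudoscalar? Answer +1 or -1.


The pseudoscalar I = e1...e_n (product of all n generators) of Cl(p,q) satisfies I^2 = (-1)^(q + n(n-1)/2).
p = 4, q = 5, n = p + q = 9
n(n-1)/2 = 9 * 8 / 2 = 36
Exponent = q + n(n-1)/2 = 5 + 36 = 41
I^2 = (-1)^41 = -1


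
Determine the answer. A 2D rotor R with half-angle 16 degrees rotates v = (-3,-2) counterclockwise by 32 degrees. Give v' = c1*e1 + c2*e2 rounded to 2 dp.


Rotor R = cos(16deg) - sin(16deg)*e12
Rotation angle theta = 2 * 16 = 32 degrees
v' = R*v*~R rotates v by theta.
cos(32deg) = 0.8480, sin(32deg) = 0.5299
v'_1 = -3*cos(32deg) - (-2)*sin(32deg)
= -3*0.8480 - (-2)*0.5299
= -1.48
v'_2 = -3*sin(32deg) + (-2)*cos(32deg)
= -3*0.5299 + (-2)*0.8480
= -3.29
v' = -1.48*e1 - 3.29*e2


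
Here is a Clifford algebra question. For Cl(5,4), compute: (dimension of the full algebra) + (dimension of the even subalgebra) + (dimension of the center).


n = 5 + 4 = 9
Total dim = 2^9 = 512
Even subalgebra dim = 2^8 = 256
n is odd, so center dim = 2
Sum = 512 + 256 + 2 = 770


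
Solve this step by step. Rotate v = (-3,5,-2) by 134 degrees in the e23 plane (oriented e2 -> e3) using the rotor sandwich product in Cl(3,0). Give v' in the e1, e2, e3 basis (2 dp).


Rotor R = cos(67deg) - sin(67deg)*e23
Rotation angle theta = 2 * 67 = 134 degrees in the e23 plane (e2 -> e3).
The component perpendicular to the plane (e1) is invariant: v'_1 = v1 = -3.00
cos(134deg) = -0.6947, sin(134deg) = 0.7193
v'_2 = v2*cos(theta) - v3*sin(theta) = 5*(-0.6947) - (-2)*0.7193 = -2.03
v'_3 = v2*sin(theta) + v3*cos(theta) = 5*0.7193 + (-2)*(-0.6947) = 4.99
v' = -3.00*e1 - 2.03*e2 + 4.99*e3


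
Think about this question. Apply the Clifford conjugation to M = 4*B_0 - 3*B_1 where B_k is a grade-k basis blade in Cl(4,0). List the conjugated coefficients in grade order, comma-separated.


Clifford conjugate sign for grade k: (-1)^(k(k+1)/2)
Grade 0: (-1)^(0*1/2) = (-1)^0 = 1, coeff 4 -> 4
Grade 1: (-1)^(1*2/2) = (-1)^1 = -1, coeff -3 -> 3
Conjugated coefficients: 4, 3


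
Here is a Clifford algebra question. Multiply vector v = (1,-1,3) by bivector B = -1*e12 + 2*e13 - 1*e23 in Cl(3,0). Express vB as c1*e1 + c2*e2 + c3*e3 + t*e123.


vB has grade-1 (vector) and grade-3 (trivector) parts: vB = (v _| B) + (v ^ B).
Vector part <vB>_1:
  e1: -v2*b12 - v3*b13 = -(-1)*(-1) - (3)*(2) = -7
  e2: v1*b12 - v3*b23 = (1)*(-1) - (3)*(-1) = 2
  e3: v1*b13 + v2*b23 = (1)*(2) + (-1)*(-1) = 3
Trivector part <vB>_3:
  e123: v1*b23 - v2*b13 + v3*b12 = (1)*(-1) - (-1)*(2) + (3)*(-1) = -2
vB = -7*e1 + 2*e2 + 3*e3 - 2*e123


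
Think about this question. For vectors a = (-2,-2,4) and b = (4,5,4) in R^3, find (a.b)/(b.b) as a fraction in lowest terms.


Projection coefficient = (a . b) / (b . b)
a . b = (-2)*4 + (-2)*5 + 4*4
= -8 + (-10) + 16 = -2
b . b = 4^2 + 5^2 + 4^2
= 16 + 25 + 16 = 57
Coefficient = -2/57
In lowest terms: -2/57


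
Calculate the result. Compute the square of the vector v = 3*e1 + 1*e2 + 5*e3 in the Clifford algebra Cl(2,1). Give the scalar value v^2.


v^2 = sum of c_i^2 * e_i^2
Positive signature terms (e_i^2 = +1): 3^2 + 1^2 = 10
Negative signature terms (e_j^2 = -1): 5^2 = 25
v^2 = 10 - 25 = -15


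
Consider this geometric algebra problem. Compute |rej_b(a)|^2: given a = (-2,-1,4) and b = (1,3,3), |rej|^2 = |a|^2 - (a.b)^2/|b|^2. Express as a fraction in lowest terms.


|a|^2 = (-2)^2 + (-1)^2 + 4^2 = 21
|b|^2 = 1^2 + 3^2 + 3^2 = 19
a . b = (-2)*1 + (-1)*3 + 4*3 = 7
(a.b)^2 = 7^2 = 49
|rej|^2 = 21 - 49/19
= (399 - 49)/19
= 350/19
In lowest terms: 350/19


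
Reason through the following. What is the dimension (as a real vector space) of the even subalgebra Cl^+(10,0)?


Even subalgebra dimension = 2^(n-1)
n = 10 + 0 = 10
2^(10 - 1) = 2^9 = 512
Verification: sum of C(10,k) for even k = 1 + 45 + 210 + 210 + 45 + 1 = 512
Result = 512


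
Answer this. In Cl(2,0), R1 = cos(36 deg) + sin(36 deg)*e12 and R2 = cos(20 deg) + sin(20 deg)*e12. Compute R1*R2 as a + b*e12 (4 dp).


Same-plane rotors commute and their half-angles add:
R1*R2 = cos(a1 + a2) + sin(a1 + a2)*e12.
a1 + a2 = 36 + 20 = 56 deg
cos(56 deg) = 0.5592
sin(56 deg) = 0.8290
R1*R2 = 0.5592 + 0.8290*e12


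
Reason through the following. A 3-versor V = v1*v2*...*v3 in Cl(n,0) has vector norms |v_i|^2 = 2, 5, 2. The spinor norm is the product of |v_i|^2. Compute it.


Spinor norm N(V) = |v1|^2 * |v2|^2 * ... * |v3|^2
= 2 * 5 * 2
Running product: 2, 10, 20
N(V) = 20


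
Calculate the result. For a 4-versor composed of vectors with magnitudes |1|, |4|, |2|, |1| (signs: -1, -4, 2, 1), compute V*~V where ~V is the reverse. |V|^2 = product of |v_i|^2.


Each vector v_i has |v_i|^2 = s_i^2
Squared scales: (-1)^2 = 1, (-4)^2 = 16, 2^2 = 4, 1^2 = 1
|V|^2 = 1 * 16 * 4 * 1
= 64


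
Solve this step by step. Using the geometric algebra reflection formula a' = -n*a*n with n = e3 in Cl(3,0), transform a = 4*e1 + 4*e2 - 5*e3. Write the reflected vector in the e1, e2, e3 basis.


Reflection formula: a' = -n*a*n, with n = e3 (unit vector, n^2 = 1).
For reflection through hyperplane perp to e3:
The component along e3 flips sign, others stay.
a = (4, 4, -5)
a' = (4, 4, 5)
a' = 4*e1 + 4*e2 + 5*e3


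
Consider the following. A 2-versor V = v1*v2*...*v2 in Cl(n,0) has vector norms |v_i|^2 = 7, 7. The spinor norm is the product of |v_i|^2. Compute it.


Spinor norm N(V) = |v1|^2 * |v2|^2 * ... * |v2|^2
= 7 * 7
Running product: 7, 49
N(V) = 49


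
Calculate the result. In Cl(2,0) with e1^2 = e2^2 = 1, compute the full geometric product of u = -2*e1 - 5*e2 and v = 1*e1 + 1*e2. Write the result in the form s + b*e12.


Expand: (-2*e1 - 5*e2)(1*e1 + 1*e2)
= (-2)*1*e1e1 + (-2)*1*e1e2 + (-5)*1*e2e1 + (-5)*1*e2e2
Using e1^2 = e2^2 = 1, e2e1 = -e1e2:
Scalar part s = (-2)*1 + (-5)*1 = -2 + (-5) = -7
Bivector part b = (-2)*1 - (-5)*1 = -2 - (-5) = 3
uv = -7 + 3*e12


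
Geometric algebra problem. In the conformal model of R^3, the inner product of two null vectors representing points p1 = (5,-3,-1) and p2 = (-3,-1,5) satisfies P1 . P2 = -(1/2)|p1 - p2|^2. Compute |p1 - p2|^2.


p1 - p2 = (8, -2, -6)
|p1 - p2|^2 = 8^2 + (-2)^2 + (-6)^2
= 64 + 4 + 36
= 104


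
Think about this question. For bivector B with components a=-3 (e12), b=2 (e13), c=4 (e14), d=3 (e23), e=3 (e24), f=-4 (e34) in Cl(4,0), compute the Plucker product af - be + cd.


Plucker relation: af - be + cd
a*f = (-3)*(-4) = 12
b*e = 2*3 = 6
c*d = 4*3 = 12
af - be + cd = 12 - 6 + 12
= 18


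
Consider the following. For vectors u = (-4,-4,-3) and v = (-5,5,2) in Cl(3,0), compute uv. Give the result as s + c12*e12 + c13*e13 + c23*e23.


In Cl(3,0): e_i^2 = 1, e_ie_j = -e_je_i for i != j.
Scalar part = u . v = (-4)*(-5) + (-4)*5 + (-3)*2
= 20 + (-20) + (-6) = -6
e12 coeff = (-4)*5 - (-4)*(-5) = -20 - 20 = -40
e13 coeff = (-4)*2 - (-3)*(-5) = -8 - 15 = -23
e23 coeff = (-4)*2 - (-3)*5 = -8 - (-15) = 7
uv = -6 - 40*e12 - 23*e13 + 7*e23


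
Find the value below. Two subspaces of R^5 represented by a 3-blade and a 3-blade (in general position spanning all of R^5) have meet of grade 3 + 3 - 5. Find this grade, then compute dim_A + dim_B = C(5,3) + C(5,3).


Meet grade = grade(A) + grade(B) - n
= 3 + 3 - 5 = 1
C(5,3) = 10
C(5,3) = 10
dim_A + dim_B = 10 + 10 = 20


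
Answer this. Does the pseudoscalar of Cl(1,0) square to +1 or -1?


The pseudoscalar I = e1...e_n (product of all n generators) of Cl(p,q) satisfies I^2 = (-1)^(q + n(n-1)/2).
p = 1, q = 0, n = p + q = 1
n(n-1)/2 = 1 * 0 / 2 = 0
Exponent = q + n(n-1)/2 = 0 + 0 = 0
I^2 = (-1)^0 = +1


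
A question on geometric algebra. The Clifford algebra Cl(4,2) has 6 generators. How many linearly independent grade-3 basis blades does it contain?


Number of grade-k basis blades in Cl(p,q) with n = p + q is C(n, k).
n = 4 + 2 = 6
C(6, 3) = 6! / (3! * 3!)
= 720 / (6 * 6)
= 20


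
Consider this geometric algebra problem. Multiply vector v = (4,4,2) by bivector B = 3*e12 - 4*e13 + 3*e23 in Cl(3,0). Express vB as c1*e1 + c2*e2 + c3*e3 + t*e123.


vB has grade-1 (vector) and grade-3 (trivector) parts: vB = (v _| B) + (v ^ B).
Vector part <vB>_1:
  e1: -v2*b12 - v3*b13 = -(4)*(3) - (2)*(-4) = -4
  e2: v1*b12 - v3*b23 = (4)*(3) - (2)*(3) = 6
  e3: v1*b13 + v2*b23 = (4)*(-4) + (4)*(3) = -4
Trivector part <vB>_3:
  e123: v1*b23 - v2*b13 + v3*b12 = (4)*(3) - (4)*(-4) + (2)*(3) = 34
vB = -4*e1 + 6*e2 - 4*e3 + 34*e123


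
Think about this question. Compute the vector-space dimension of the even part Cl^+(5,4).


Even subalgebra dimension = 2^(n-1)
n = 5 + 4 = 9
2^(9 - 1) = 2^8 = 256
Verification: sum of C(9,k) for even k = 1 + 36 + 126 + 84 + 9 = 256
Result = 256


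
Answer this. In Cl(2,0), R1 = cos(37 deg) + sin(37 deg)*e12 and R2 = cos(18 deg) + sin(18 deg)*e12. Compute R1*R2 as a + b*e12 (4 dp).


Same-plane rotors commute and their half-angles add:
R1*R2 = cos(a1 + a2) + sin(a1 + a2)*e12.
a1 + a2 = 37 + 18 = 55 deg
cos(55 deg) = 0.5736
sin(55 deg) = 0.8192
R1*R2 = 0.5736 + 0.8192*e12


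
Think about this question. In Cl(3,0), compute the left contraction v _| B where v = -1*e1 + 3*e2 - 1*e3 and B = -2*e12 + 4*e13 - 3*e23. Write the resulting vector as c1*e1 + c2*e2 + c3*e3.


Left contraction v _| B = <vB>_1 (grade-1 part of the geometric product vB).
Using e1_|e12 = e2, e2_|e12 = -e1, e1_|e13 = e3, e3_|e13 = -e1, e2_|e23 = e3, e3_|e23 = -e2:
e1 coeff: -v2*b12 - v3*b13 = -(3)*(-2) - (-1)*(4) = 10
e2 coeff: v1*b12 - v3*b23 = (-1)*(-2) - (-1)*(-3) = -1
e3 coeff: v1*b13 + v2*b23 = (-1)*(4) + (3)*(-3) = -13
v _| B = 10*e1 - 1*e2 - 13*e3


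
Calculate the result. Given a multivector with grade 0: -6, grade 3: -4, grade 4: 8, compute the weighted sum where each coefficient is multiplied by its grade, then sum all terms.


Grade-weighted sum = sum of grade_k * coefficient_k
0*(-6) = 0
3*(-4) = -12
4*8 = 32
Total = 0 + (-12) + 32 = 20


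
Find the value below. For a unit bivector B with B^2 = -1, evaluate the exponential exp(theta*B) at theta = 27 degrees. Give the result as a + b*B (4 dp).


For a unit bivector B with B^2 = -1, the exponential series gives
e^(theta*B) = cos(theta) + sin(theta)*B (the GA analogue of Euler's formula).
theta = 27 degrees = 0.471239 rad
cos(27 deg) = 0.8910
sin(27 deg) = 0.4540
exp(theta*B) = 0.8910 + 0.4540*B


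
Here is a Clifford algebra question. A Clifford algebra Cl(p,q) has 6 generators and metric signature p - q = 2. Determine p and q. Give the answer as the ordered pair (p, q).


We need p + q = 6 and p - q = 2.
Adding: 2p = 6 + 2 = 8, so p = 4.
Then q = 6 - 4 = 2.
(p, q) = (4, 2)


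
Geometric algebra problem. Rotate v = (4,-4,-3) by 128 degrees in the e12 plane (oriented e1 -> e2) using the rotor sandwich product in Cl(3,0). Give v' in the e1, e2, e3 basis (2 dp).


Rotor R = cos(64deg) - sin(64deg)*e12
Rotation angle theta = 2 * 64 = 128 degrees in the e12 plane (e1 -> e2).
The component perpendicular to the plane (e3) is invariant: v'_3 = v3 = -3.00
cos(128deg) = -0.6157, sin(128deg) = 0.7880
v'_1 = v1*cos(theta) - v2*sin(theta) = 4*(-0.6157) - (-4)*0.7880 = 0.69
v'_2 = v1*sin(theta) + v2*cos(theta) = 4*0.7880 + (-4)*(-0.6157) = 5.61
v' = 0.69*e1 + 5.61*e2 - 3.00*e3
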